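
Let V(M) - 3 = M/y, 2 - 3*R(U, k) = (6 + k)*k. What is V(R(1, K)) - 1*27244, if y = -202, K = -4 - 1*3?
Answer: -16508041/606 ≈ -27241.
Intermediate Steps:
K = -7 (K = -4 - 3 = -7)
R(U, k) = 2/3 - k*(6 + k)/3 (R(U, k) = 2/3 - (6 + k)*k/3 = 2/3 - k*(6 + k)/3)
V(M) = 3 - M/202 (V(M) = 3 + M/(-202) = 3 + M*(-1/202) = 3 - M/202)
V(R(1, K)) - 1*27244 = (3 - (2/3 - 2*(-7) - 1/3*(-7)**2)/202) - 1*27244 = (3 - (2/3 + 14 - 1/3*49)/202) - 27244 = (3 - (2/3 + 14 - 49/3)/202) - 27244 = (3 - 1/202*(-5/3)) - 27244 = (3 + 5/606) - 27244 = 1823/606 - 27244 = -16508041/606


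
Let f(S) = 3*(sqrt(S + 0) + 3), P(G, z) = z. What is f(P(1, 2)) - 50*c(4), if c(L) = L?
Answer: -191 + 3*sqrt(2) ≈ -186.76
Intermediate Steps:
f(S) = 9 + 3*sqrt(S) (f(S) = 3*(sqrt(S) + 3) = 3*(3 + sqrt(S)) = 9 + 3*sqrt(S))
f(P(1, 2)) - 50*c(4) = (9 + 3*sqrt(2)) - 50*4 = (9 + 3*sqrt(2)) - 200 = -191 + 3*sqrt(2)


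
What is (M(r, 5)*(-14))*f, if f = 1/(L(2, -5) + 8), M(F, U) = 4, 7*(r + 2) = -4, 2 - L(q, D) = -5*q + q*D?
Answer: -28/15 ≈ -1.8667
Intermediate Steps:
L(q, D) = 2 + 5*q - D*q (L(q, D) = 2 - (-5*q + q*D) = 2 - (-5*q + D*q) = 2 + (5*q - D*q) = 2 + 5*q - D*q)
r = -18/7 (r = -2 + (⅐)*(-4) = -2 - 4/7 = -18/7 ≈ -2.5714)
f = 1/30 (f = 1/((2 + 5*2 - 1*(-5)*2) + 8) = 1/((2 + 10 + 10) + 8) = 1/(22 + 8) = 1/30 ≈ 0.033333)
(M(r, 5)*(-14))*f = (4*(-14))*(1/30) = -56*1/30 = -28/15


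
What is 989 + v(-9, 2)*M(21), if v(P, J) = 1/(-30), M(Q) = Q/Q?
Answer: 29669/30 ≈ 988.97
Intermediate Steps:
M(Q) = 1
v(P, J) = -1/30
989 + v(-9, 2)*M(21) = 989 - 1/30*1 = 989 - 1/30 = 29669/30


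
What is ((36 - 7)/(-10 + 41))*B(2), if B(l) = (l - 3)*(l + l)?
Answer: -116/31 ≈ -3.7419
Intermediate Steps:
B(l) = 2*l*(-3 + l) (B(l) = (-3 + l)*(2*l) = 2*l*(-3 + l))
((36 - 7)/(-10 + 41))*B(2) = ((36 - 7)/(-10 + 41))*(2*2*(-3 + 2)) = (29/31)*(2*2*(-1)) = (29*(1/31))*(-4) = (29/31)*(-4) = -116/31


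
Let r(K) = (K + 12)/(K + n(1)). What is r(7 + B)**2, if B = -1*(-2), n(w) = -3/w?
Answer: 49/4 ≈ 12.250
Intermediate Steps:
B = 2
r(K) = (12 + K)/(-3 + K) (r(K) = (K + 12)/(K - 3/1) = (12 + K)/(K - 3*1) = (12 + K)/(K - 3) = (12 + K)/(-3 + K))
r(7 + B)**2 = ((12 + (7 + 2))/(-3 + (7 + 2)))**2 = ((12 + 9)/(-3 + 9))**2 = (21/6)**2 = ((1/6)*21)**2 = (7/2)**2 = 49/4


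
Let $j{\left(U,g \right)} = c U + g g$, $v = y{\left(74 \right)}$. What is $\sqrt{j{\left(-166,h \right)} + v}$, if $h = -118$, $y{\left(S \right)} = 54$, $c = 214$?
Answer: $9 i \sqrt{266} \approx 146.79 i$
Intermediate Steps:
$v = 54$
$j{\left(U,g \right)} = g^{2} + 214 U$ ($j{\left(U,g \right)} = 214 U + g g = 214 U + g^{2} = g^{2} + 214 U$)
$\sqrt{j{\left(-166,h \right)} + v} = \sqrt{\left(\left(-118\right)^{2} + 214 \left(-166\right)\right) + 54} = \sqrt{\left(13924 - 35524\right) + 54} = \sqrt{-21600 + 54} = \sqrt{-21546} = 9 i \sqrt{266}$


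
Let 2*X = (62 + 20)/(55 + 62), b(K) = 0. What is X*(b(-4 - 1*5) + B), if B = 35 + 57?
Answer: 3772/117 ≈ 32.239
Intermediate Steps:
B = 92
X = 41/117 (X = ((62 + 20)/(55 + 62))/2 = (82/117)/2 = (82*(1/117))/2 = (½)*(82/117) = 41/117 ≈ 0.35043)
X*(b(-4 - 1*5) + B) = 41*(0 + 92)/117 = (41/117)*92 = 3772/117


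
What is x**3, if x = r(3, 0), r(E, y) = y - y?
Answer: 0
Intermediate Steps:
r(E, y) = 0
x = 0
x**3 = 0**3 = 0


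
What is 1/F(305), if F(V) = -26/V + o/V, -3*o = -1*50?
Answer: -915/28 ≈ -32.679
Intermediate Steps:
o = 50/3 (o = -(-1)*50/3 = -⅓*(-50) = 50/3 ≈ 16.667)
F(V) = -28/(3*V) (F(V) = -26/V + 50/(3*V) = -28/(3*V))
1/F(305) = 1/(-28/3/305) = 1/(-28/3*1/305) = 1/(-28/915) = -915/28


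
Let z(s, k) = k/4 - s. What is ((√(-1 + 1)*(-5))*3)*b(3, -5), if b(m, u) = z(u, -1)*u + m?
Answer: 0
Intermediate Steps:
z(s, k) = -s + k/4 (z(s, k) = k*(¼) - s = k/4 - s = -s + k/4)
b(m, u) = m + u*(-¼ - u) (b(m, u) = (-u + (¼)*(-1))*u + m = (-u - ¼)*u + m = (-¼ - u)*u + m = u*(-¼ - u) + m = m + u*(-¼ - u))
((√(-1 + 1)*(-5))*3)*b(3, -5) = ((√(-1 + 1)*(-5))*3)*(3 - 1*(-5)² - ¼*(-5)) = ((√0*(-5))*3)*(3 - 1*25 + 5/4) = ((0*(-5))*3)*(3 - 25 + 5/4) = (0*3)*(-83/4) = 0*(-83/4) = 0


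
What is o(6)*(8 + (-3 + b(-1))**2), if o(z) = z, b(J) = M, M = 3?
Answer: 48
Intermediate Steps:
b(J) = 3
o(6)*(8 + (-3 + b(-1))**2) = 6*(8 + (-3 + 3)**2) = 6*(8 + 0**2) = 6*(8 + 0) = 6*8 = 48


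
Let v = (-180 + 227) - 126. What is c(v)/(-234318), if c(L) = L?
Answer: 79/234318 ≈ 0.00033715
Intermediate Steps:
v = -79 (v = 47 - 126 = -79)
c(v)/(-234318) = -79/(-234318) = -79*(-1/234318) = 79/234318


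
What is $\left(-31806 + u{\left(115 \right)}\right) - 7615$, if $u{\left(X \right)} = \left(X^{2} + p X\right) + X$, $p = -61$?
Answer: $-33096$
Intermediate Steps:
$u{\left(X \right)} = X^{2} - 60 X$ ($u{\left(X \right)} = \left(X^{2} - 61 X\right) + X = X^{2} - 60 X$)
$\left(-31806 + u{\left(115 \right)}\right) - 7615 = \left(-31806 + 115 \left(-60 + 115\right)\right) - 7615 = \left(-31806 + 115 \cdot 55\right) - 7615 = \left(-31806 + 6325\right) - 7615 = -25481 - 7615 = -33096$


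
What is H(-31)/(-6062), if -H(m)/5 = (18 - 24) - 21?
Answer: -135/6062 ≈ -0.022270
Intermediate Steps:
H(m) = 135 (H(m) = -5*((18 - 24) - 21) = -5*(-6 - 21) = -5*(-27) = 135)
H(-31)/(-6062) = 135/(-6062) = 135*(-1/6062) = -135/6062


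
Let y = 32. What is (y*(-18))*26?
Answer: -14976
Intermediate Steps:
(y*(-18))*26 = (32*(-18))*26 = -576*26 = -14976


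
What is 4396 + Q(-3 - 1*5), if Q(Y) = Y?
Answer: 4388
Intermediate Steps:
4396 + Q(-3 - 1*5) = 4396 + (-3 - 1*5) = 4396 + (-3 - 5) = 4396 - 8 = 4388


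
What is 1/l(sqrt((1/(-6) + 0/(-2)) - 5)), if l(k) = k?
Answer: -I*sqrt(186)/31 ≈ -0.43994*I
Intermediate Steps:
1/l(sqrt((1/(-6) + 0/(-2)) - 5)) = 1/(sqrt((1/(-6) + 0/(-2)) - 5)) = 1/(sqrt((1*(-1/6) + 0*(-1/2)) - 5)) = 1/(sqrt((-1/6 + 0) - 5)) = 1/(sqrt(-1/6 - 5)) = 1/(sqrt(-31/6)) = 1/(I*sqrt(186)/6) = -I*sqrt(186)/31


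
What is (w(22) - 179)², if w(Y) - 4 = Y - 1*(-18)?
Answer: 18225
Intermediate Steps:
w(Y) = 22 + Y (w(Y) = 4 + (Y - 1*(-18)) = 4 + (Y + 18) = 4 + (18 + Y) = 22 + Y)
(w(22) - 179)² = ((22 + 22) - 179)² = (44 - 179)² = (-135)² = 18225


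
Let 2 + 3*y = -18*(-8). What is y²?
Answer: 20164/9 ≈ 2240.4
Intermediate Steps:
y = 142/3 (y = -⅔ + (-18*(-8))/3 = -⅔ + (⅓)*144 = -⅔ + 48 = 142/3 ≈ 47.333)
y² = (142/3)² = 20164/9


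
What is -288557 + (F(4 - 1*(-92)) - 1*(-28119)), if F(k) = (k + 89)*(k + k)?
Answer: -224918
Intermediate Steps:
F(k) = 2*k*(89 + k) (F(k) = (89 + k)*(2*k) = 2*k*(89 + k))
-288557 + (F(4 - 1*(-92)) - 1*(-28119)) = -288557 + (2*(4 - 1*(-92))*(89 + (4 - 1*(-92))) - 1*(-28119)) = -288557 + (2*(4 + 92)*(89 + (4 + 92)) + 28119) = -288557 + (2*96*(89 + 96) + 28119) = -288557 + (2*96*185 + 28119) = -288557 + (35520 + 28119) = -288557 + 63639 = -224918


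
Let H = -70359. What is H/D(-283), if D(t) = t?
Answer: 70359/283 ≈ 248.62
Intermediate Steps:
H/D(-283) = -70359/(-283) = -70359*(-1/283) = 70359/283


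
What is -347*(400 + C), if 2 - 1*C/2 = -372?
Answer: -398356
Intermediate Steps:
C = 748 (C = 4 - 2*(-372) = 4 + 744 = 748)
-347*(400 + C) = -347*(400 + 748) = -347*1148 = -398356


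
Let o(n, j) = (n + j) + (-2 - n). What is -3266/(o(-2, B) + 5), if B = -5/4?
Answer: -13064/7 ≈ -1866.3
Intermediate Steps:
B = -5/4 (B = -5*1/4 = -5/4 ≈ -1.2500)
o(n, j) = -2 + j (o(n, j) = (j + n) + (-2 - n) = -2 + j)
-3266/(o(-2, B) + 5) = -3266/((-2 - 5/4) + 5) = -3266/(-13/4 + 5) = -3266/7/4 = -3266*4/7 = -13064/7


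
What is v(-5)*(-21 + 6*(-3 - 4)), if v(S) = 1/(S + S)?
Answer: 63/10 ≈ 6.3000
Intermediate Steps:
v(S) = 1/(2*S)
v(-5)*(-21 + 6*(-3 - 4)) = ((1/2)/(-5))*(-21 + 6*(-3 - 4)) = ((1/2)*(-1/5))*(-21 + 6*(-7)) = -(-21 - 42)/10 = -1/10*(-63) = 63/10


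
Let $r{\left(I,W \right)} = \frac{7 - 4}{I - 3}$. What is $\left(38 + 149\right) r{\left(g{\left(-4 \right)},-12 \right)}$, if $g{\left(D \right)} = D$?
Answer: $- \frac{561}{7} \approx -80.143$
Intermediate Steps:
$r{\left(I,W \right)} = \frac{3}{-3 + I}$
$\left(38 + 149\right) r{\left(g{\left(-4 \right)},-12 \right)} = \left(38 + 149\right) \frac{3}{-3 - 4} = 187 \frac{3}{-7} = 187 \cdot 3 \left(- \frac{1}{7}\right) = 187 \left(- \frac{3}{7}\right) = - \frac{561}{7}$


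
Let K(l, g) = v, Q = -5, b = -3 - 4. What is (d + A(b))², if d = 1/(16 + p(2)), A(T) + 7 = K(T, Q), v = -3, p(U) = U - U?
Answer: 25281/256 ≈ 98.754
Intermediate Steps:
b = -7
p(U) = 0
K(l, g) = -3
A(T) = -10 (A(T) = -7 - 3 = -10)
d = 1/16 (d = 1/(16 + 0) = 1/16 ≈ 0.062500)
(d + A(b))² = (1/16 - 10)² = (-159/16)² = 25281/256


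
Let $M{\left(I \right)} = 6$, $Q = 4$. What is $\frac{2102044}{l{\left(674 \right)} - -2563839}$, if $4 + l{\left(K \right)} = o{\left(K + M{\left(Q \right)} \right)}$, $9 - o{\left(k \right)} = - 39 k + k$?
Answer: $\frac{525511}{647421} \approx 0.8117$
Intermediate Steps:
$o{\left(k \right)} = 9 + 38 k$ ($o{\left(k \right)} = 9 - \left(- 39 k + k\right) = 9 - - 38 k = 9 + 38 k$)
$l{\left(K \right)} = 233 + 38 K$ ($l{\left(K \right)} = -4 + \left(9 + 38 \left(K + 6\right)\right) = -4 + \left(9 + 38 \left(6 + K\right)\right) = -4 + \left(9 + \left(228 + 38 K\right)\right) = -4 + \left(237 + 38 K\right) = 233 + 38 K$)
$\frac{2102044}{l{\left(674 \right)} - -2563839} = \frac{2102044}{\left(233 + 38 \cdot 674\right) - -2563839} = \frac{2102044}{\left(233 + 25612\right) + 2563839} = \frac{2102044}{25845 + 2563839} = \frac{2102044}{2589684} = 2102044 \cdot \frac{1}{2589684} = \frac{525511}{647421}$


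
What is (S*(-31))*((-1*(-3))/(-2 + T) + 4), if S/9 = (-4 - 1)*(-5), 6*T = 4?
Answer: -48825/4 ≈ -12206.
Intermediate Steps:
T = ⅔ (T = (⅙)*4 = ⅔ ≈ 0.66667)
S = 225 (S = 9*((-4 - 1)*(-5)) = 9*(-5*(-5)) = 9*25 = 225)
(S*(-31))*((-1*(-3))/(-2 + T) + 4) = (225*(-31))*((-1*(-3))/(-2 + ⅔) + 4) = -6975*(3/(-4/3) + 4) = -6975*(3*(-¾) + 4) = -6975*(-9/4 + 4) = -6975*7/4 = -48825/4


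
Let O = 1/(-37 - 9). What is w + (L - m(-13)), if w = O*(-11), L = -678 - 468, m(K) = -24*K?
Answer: -67057/46 ≈ -1457.8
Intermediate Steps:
L = -1146
O = -1/46 (O = 1/(-46) = -1/46 ≈ -0.021739)
w = 11/46 (w = -1/46*(-11) = 11/46 ≈ 0.23913)
w + (L - m(-13)) = 11/46 + (-1146 - (-24)*(-13)) = 11/46 + (-1146 - 1*312) = 11/46 + (-1146 - 312) = 11/46 - 1458 = -67057/46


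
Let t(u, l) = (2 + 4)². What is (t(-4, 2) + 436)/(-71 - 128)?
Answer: -472/199 ≈ -2.3719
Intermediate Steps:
t(u, l) = 36 (t(u, l) = 6² = 36)
(t(-4, 2) + 436)/(-71 - 128) = (36 + 436)/(-71 - 128) = 472/(-199) = 472*(-1/199) = -472/199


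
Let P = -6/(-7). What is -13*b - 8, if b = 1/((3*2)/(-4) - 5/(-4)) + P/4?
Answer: 577/14 ≈ 41.214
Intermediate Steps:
P = 6/7 (P = -6*(-⅐) = 6/7 ≈ 0.85714)
b = -53/14 (b = 1/((3*2)/(-4) - 5/(-4)) + (6/7)/4 = 1/(6*(-¼) - 5*(-¼)) + (6/7)*(¼) = 1/(-3/2 + 5/4) + 3/14 = 1/(-¼) + 3/14 = 1*(-4) + 3/14 = -4 + 3/14 = -53/14 ≈ -3.7857)
-13*b - 8 = -13*(-53/14) - 8 = 689/14 - 8 = 577/14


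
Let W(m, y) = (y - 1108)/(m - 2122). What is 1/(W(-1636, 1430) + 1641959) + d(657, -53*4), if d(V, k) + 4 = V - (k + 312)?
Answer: 1706138164279/3085240800 ≈ 553.00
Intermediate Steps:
d(V, k) = -316 + V - k (d(V, k) = -4 + (V - (k + 312)) = -4 + (V - (312 + k)) = -4 + (V + (-312 - k)) = -4 + (-312 + V - k) = -316 + V - k)
W(m, y) = (-1108 + y)/(-2122 + m)
1/(W(-1636, 1430) + 1641959) + d(657, -53*4) = 1/((-1108 + 1430)/(-2122 - 1636) + 1641959) + (-316 + 657 - (-53)*4) = 1/(322/(-3758) + 1641959) + (-316 + 657 - 1*(-212)) = 1/(-1/3758*322 + 1641959) + (-316 + 657 + 212) = 1/(-161/1879 + 1641959) + 553 = 1/(3085240800/1879) + 553 = 1879/3085240800 + 553 = 1706138164279/3085240800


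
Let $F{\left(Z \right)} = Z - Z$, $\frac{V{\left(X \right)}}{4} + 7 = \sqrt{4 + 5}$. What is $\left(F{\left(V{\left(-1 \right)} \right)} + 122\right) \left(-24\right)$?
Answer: $-2928$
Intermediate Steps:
$V{\left(X \right)} = -16$ ($V{\left(X \right)} = -28 + 4 \sqrt{4 + 5} = -28 + 4 \sqrt{9} = -28 + 4 \cdot 3 = -28 + 12 = -16$)
$F{\left(Z \right)} = 0$
$\left(F{\left(V{\left(-1 \right)} \right)} + 122\right) \left(-24\right) = \left(0 + 122\right) \left(-24\right) = 122 \left(-24\right) = -2928$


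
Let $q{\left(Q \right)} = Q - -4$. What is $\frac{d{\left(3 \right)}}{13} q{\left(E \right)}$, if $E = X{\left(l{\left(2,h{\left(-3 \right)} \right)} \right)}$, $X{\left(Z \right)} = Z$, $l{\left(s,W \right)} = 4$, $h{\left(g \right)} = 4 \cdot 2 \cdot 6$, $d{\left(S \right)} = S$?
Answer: $\frac{24}{13} \approx 1.8462$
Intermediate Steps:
$h{\left(g \right)} = 48$ ($h{\left(g \right)} = 8 \cdot 6 = 48$)
$E = 4$
$q{\left(Q \right)} = 4 + Q$ ($q{\left(Q \right)} = Q + 4 = 4 + Q$)
$\frac{d{\left(3 \right)}}{13} q{\left(E \right)} = \frac{3}{13} \left(4 + 4\right) = 3 \cdot \frac{1}{13} \cdot 8 = \frac{3}{13} \cdot 8 = \frac{24}{13}$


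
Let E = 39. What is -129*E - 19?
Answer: -5050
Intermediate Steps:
-129*E - 19 = -129*39 - 19 = -5031 - 19 = -5050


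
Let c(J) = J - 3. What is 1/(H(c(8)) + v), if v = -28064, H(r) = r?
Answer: -1/28059 ≈ -3.5639e-5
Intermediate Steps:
c(J) = -3 + J
1/(H(c(8)) + v) = 1/((-3 + 8) - 28064) = 1/(5 - 28064) = 1/(-28059) = -1/28059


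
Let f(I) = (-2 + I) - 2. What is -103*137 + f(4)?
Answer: -14111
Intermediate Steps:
f(I) = -4 + I
-103*137 + f(4) = -103*137 + (-4 + 4) = -14111 + 0 = -14111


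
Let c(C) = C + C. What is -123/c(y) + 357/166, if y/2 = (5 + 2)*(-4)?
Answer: 30201/9296 ≈ 3.2488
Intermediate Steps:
y = -56 (y = 2*((5 + 2)*(-4)) = 2*(7*(-4)) = 2*(-28) = -56)
c(C) = 2*C
-123/c(y) + 357/166 = -123/(2*(-56)) + 357/166 = -123/(-112) + 357*(1/166) = -123*(-1/112) + 357/166 = 123/112 + 357/166 = 30201/9296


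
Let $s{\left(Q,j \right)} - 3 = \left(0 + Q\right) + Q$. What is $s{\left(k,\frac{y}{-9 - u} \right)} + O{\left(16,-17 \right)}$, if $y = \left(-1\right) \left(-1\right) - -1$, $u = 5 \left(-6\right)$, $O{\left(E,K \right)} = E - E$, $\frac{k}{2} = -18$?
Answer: $-69$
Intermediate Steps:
$k = -36$ ($k = 2 \left(-18\right) = -36$)
$O{\left(E,K \right)} = 0$
$u = -30$
$y = 2$ ($y = 1 + 1 = 2$)
$s{\left(Q,j \right)} = 3 + 2 Q$ ($s{\left(Q,j \right)} = 3 + \left(\left(0 + Q\right) + Q\right) = 3 + \left(Q + Q\right) = 3 + 2 Q$)
$s{\left(k,\frac{y}{-9 - u} \right)} + O{\left(16,-17 \right)} = \left(3 + 2 \left(-36\right)\right) + 0 = \left(3 - 72\right) + 0 = -69 + 0 = -69$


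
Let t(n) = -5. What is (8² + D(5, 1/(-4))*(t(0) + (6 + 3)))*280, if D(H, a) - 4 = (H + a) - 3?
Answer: 24360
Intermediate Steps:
D(H, a) = 1 + H + a (D(H, a) = 4 + ((H + a) - 3) = 4 + (-3 + H + a) = 1 + H + a)
(8² + D(5, 1/(-4))*(t(0) + (6 + 3)))*280 = (8² + (1 + 5 + 1/(-4))*(-5 + (6 + 3)))*280 = (64 + (1 + 5 + 1*(-¼))*(-5 + 9))*280 = (64 + (1 + 5 - ¼)*4)*280 = (64 + (23/4)*4)*280 = (64 + 23)*280 = 87*280 = 24360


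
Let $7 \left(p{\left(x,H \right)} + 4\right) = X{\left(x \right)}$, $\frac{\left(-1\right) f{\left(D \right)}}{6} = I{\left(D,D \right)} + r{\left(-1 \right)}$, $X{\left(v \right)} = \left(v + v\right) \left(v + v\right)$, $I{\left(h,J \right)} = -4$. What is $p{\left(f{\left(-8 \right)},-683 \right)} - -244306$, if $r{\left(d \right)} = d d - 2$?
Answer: $\frac{1713714}{7} \approx 2.4482 \cdot 10^{5}$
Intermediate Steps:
$r{\left(d \right)} = -2 + d^{2}$ ($r{\left(d \right)} = d^{2} - 2 = -2 + d^{2}$)
$X{\left(v \right)} = 4 v^{2}$ ($X{\left(v \right)} = 2 v 2 v = 4 v^{2}$)
$f{\left(D \right)} = 30$ ($f{\left(D \right)} = - 6 \left(-4 - \left(2 - \left(-1\right)^{2}\right)\right) = - 6 \left(-4 + \left(-2 + 1\right)\right) = - 6 \left(-4 - 1\right) = \left(-6\right) \left(-5\right) = 30$)
$p{\left(x,H \right)} = -4 + \frac{4 x^{2}}{7}$
$p{\left(f{\left(-8 \right)},-683 \right)} - -244306 = \left(-4 + \frac{4 \cdot 30^{2}}{7}\right) - -244306 = \left(-4 + \frac{4}{7} \cdot 900\right) + 244306 = \left(-4 + \frac{3600}{7}\right) + 244306 = \frac{3572}{7} + 244306 = \frac{1713714}{7}$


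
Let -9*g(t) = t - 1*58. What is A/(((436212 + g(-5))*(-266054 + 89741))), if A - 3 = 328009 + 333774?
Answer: -661786/76911080547 ≈ -8.6046e-6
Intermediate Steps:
g(t) = 58/9 - t/9 (g(t) = -(t - 1*58)/9 = -(t - 58)/9 = -(-58 + t)/9 = 58/9 - t/9)
A = 661786 (A = 3 + (328009 + 333774) = 3 + 661783 = 661786)
A/(((436212 + g(-5))*(-266054 + 89741))) = 661786/(((436212 + (58/9 - 1/9*(-5)))*(-266054 + 89741))) = 661786/(((436212 + (58/9 + 5/9))*(-176313))) = 661786/(((436212 + 7)*(-176313))) = 661786/((436219*(-176313))) = 661786/(-76911080547) = 661786*(-1/76911080547) = -661786/76911080547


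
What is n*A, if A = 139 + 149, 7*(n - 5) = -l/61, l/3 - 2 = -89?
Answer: 690048/427 ≈ 1616.0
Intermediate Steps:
l = -261 (l = 6 + 3*(-89) = 6 - 267 = -261)
n = 2396/427 (n = 5 + (-(-261)/61)/7 = 5 + (-1*(-261/61))/7 = 5 + (⅐)*(261/61) = 5 + 261/427 = 2396/427 ≈ 5.6112)
A = 288
n*A = (2396/427)*288 = 690048/427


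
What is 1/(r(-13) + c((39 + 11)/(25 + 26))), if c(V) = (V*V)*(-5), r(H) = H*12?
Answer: -2601/418256 ≈ -0.0062187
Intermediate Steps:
r(H) = 12*H
c(V) = -5*V² (c(V) = V²*(-5) = -5*V²)
1/(r(-13) + c((39 + 11)/(25 + 26))) = 1/(12*(-13) - 5*(39 + 11)²/(25 + 26)²) = 1/(-156 - 5*(50/51)²) = 1/(-156 - 5*2500/2601) = 1/(-156 - 12500/2601) = 1/(-418256/2601) = -2601/418256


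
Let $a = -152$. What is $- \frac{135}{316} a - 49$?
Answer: $\frac{1259}{79} \approx 15.937$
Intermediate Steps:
$- \frac{135}{316} a - 49 = - \frac{135}{316} \left(-152\right) - 49 = \left(-135\right) \frac{1}{316} \left(-152\right) - 49 = \left(- \frac{135}{316}\right) \left(-152\right) - 49 = \frac{5130}{79} - 49 = \frac{1259}{79}$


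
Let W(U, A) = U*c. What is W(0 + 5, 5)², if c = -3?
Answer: 225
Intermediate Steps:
W(U, A) = -3*U (W(U, A) = U*(-3) = -3*U)
W(0 + 5, 5)² = (-3*(0 + 5))² = (-3*5)² = (-15)² = 225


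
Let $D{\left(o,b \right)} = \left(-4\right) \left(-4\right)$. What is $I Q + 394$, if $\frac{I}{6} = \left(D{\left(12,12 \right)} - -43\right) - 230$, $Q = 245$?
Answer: $-250976$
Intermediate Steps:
$D{\left(o,b \right)} = 16$
$I = -1026$ ($I = 6 \left(\left(16 - -43\right) - 230\right) = 6 \left(\left(16 + 43\right) - 230\right) = 6 \left(59 - 230\right) = 6 \left(-171\right) = -1026$)
$I Q + 394 = \left(-1026\right) 245 + 394 = -251370 + 394 = -250976$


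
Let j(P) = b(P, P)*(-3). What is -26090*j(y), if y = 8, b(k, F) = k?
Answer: 626160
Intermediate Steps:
j(P) = -3*P (j(P) = P*(-3) = -3*P)
-26090*j(y) = -(-78270)*8 = -26090*(-24) = 626160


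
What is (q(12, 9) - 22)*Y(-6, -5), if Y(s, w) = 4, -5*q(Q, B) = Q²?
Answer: -1016/5 ≈ -203.20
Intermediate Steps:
q(Q, B) = -Q²/5
(q(12, 9) - 22)*Y(-6, -5) = (-⅕*12² - 22)*4 = (-⅕*144 - 22)*4 = (-144/5 - 22)*4 = -254/5*4 = -1016/5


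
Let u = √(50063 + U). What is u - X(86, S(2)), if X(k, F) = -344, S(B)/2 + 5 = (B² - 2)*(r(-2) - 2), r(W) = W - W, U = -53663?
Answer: 344 + 60*I ≈ 344.0 + 60.0*I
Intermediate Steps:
u = 60*I (u = √(50063 - 53663) = √(-3600) = 60*I ≈ 60.0*I)
r(W) = 0
S(B) = -2 - 4*B² (S(B) = -10 + 2*((B² - 2)*(0 - 2)) = -10 + 2*((-2 + B²)*(-2)) = -10 + 2*(4 - 2*B²) = -10 + (8 - 4*B²) = -2 - 4*B²)
u - X(86, S(2)) = 60*I - 1*(-344) = 60*I + 344 = 344 + 60*I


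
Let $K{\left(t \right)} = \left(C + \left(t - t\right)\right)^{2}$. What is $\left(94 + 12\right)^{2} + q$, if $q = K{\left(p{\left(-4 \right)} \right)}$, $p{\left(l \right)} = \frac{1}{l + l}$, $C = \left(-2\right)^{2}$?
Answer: $11252$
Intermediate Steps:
$C = 4$
$p{\left(l \right)} = \frac{1}{2 l}$
$K{\left(t \right)} = 16$ ($K{\left(t \right)} = \left(4 + \left(t - t\right)\right)^{2} = \left(4 + 0\right)^{2} = 4^{2} = 16$)
$q = 16$
$\left(94 + 12\right)^{2} + q = \left(94 + 12\right)^{2} + 16 = 106^{2} + 16 = 11236 + 16 = 11252$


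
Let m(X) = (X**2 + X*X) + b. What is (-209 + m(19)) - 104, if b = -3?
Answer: 406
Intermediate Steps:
m(X) = -3 + 2*X**2 (m(X) = (X**2 + X*X) - 3 = (X**2 + X**2) - 3 = 2*X**2 - 3 = -3 + 2*X**2)
(-209 + m(19)) - 104 = (-209 + (-3 + 2*19**2)) - 104 = (-209 + (-3 + 2*361)) - 104 = (-209 + (-3 + 722)) - 104 = (-209 + 719) - 104 = 510 - 104 = 406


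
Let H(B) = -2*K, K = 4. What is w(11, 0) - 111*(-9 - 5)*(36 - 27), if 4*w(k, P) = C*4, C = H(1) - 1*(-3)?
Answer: 13981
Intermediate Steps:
H(B) = -8 (H(B) = -2*4 = -8)
C = -5 (C = -8 - 1*(-3) = -8 + 3 = -5)
w(k, P) = -5 (w(k, P) = (-5*4)/4 = (¼)*(-20) = -5)
w(11, 0) - 111*(-9 - 5)*(36 - 27) = -5 - 111*(-9 - 5)*(36 - 27) = -5 - (-1554)*9 = -5 - 111*(-126) = -5 + 13986 = 13981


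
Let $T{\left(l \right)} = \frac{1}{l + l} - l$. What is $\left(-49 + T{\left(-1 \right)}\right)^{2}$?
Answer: $\frac{9409}{4} \approx 2352.3$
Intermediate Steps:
$T{\left(l \right)} = \frac{1}{2 l} - l$
$\left(-49 + T{\left(-1 \right)}\right)^{2} = \left(-49 + \left(\frac{1}{2 \left(-1\right)} - -1\right)\right)^{2} = \left(-49 + \left(\frac{1}{2} \left(-1\right) + 1\right)\right)^{2} = \left(-49 + \left(- \frac{1}{2} + 1\right)\right)^{2} = \left(-49 + \frac{1}{2}\right)^{2} = \left(- \frac{97}{2}\right)^{2} = \frac{9409}{4}$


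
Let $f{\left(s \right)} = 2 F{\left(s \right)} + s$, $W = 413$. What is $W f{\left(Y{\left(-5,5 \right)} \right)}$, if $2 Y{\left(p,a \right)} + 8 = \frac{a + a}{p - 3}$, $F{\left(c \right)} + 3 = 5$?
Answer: $- \frac{2065}{8} \approx -258.13$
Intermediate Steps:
$F{\left(c \right)} = 2$ ($F{\left(c \right)} = -3 + 5 = 2$)
$Y{\left(p,a \right)} = -4 + \frac{a}{-3 + p}$ ($Y{\left(p,a \right)} = -4 + \frac{\left(a + a\right) \frac{1}{p - 3}}{2} = -4 + \frac{2 a \frac{1}{-3 + p}}{2} = -4 + \frac{a}{-3 + p}$)
$f{\left(s \right)} = 4 + s$ ($f{\left(s \right)} = 2 \cdot 2 + s = 4 + s$)
$W f{\left(Y{\left(-5,5 \right)} \right)} = 413 \left(4 + \frac{12 + 5 - -20}{-3 - 5}\right) = 413 \left(4 + \frac{12 + 5 + 20}{-8}\right) = 413 \left(4 - \frac{37}{8}\right) = 413 \left(- \frac{5}{8}\right) = - \frac{2065}{8}$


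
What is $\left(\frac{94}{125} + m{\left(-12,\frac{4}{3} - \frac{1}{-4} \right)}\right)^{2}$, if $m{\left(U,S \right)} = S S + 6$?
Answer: $\frac{27775888921}{324000000} \approx 85.728$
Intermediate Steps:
$m{\left(U,S \right)} = 6 + S^{2}$ ($m{\left(U,S \right)} = S^{2} + 6 = 6 + S^{2}$)
$\left(\frac{94}{125} + m{\left(-12,\frac{4}{3} - \frac{1}{-4} \right)}\right)^{2} = \left(\frac{94}{125} + \left(6 + \left(\frac{4}{3} - \frac{1}{-4}\right)^{2}\right)\right)^{2} = \left(94 \cdot \frac{1}{125} + \left(6 + \left(4 \cdot \frac{1}{3} - - \frac{1}{4}\right)^{2}\right)\right)^{2} = \left(\frac{94}{125} + \left(6 + \left(\frac{4}{3} + \frac{1}{4}\right)^{2}\right)\right)^{2} = \left(\frac{94}{125} + \left(6 + \left(\frac{19}{12}\right)^{2}\right)\right)^{2} = \left(\frac{94}{125} + \left(6 + \frac{361}{144}\right)\right)^{2} = \left(\frac{94}{125} + \frac{1225}{144}\right)^{2} = \left(\frac{166661}{18000}\right)^{2} = \frac{27775888921}{324000000}$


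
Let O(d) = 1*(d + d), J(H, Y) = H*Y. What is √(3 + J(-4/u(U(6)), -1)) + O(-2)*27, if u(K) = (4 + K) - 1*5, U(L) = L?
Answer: -108 + √95/5 ≈ -106.05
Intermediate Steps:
u(K) = -1 + K (u(K) = (4 + K) - 5 = -1 + K)
O(d) = 2*d (O(d) = 1*(2*d) = 2*d)
√(3 + J(-4/u(U(6)), -1)) + O(-2)*27 = √(3 - 4/(-1 + 6)*(-1)) + (2*(-2))*27 = √(3 - 4/5*(-1)) - 4*27 = √(3 - 4*⅕*(-1)) - 108 = √(3 - ⅘*(-1)) - 108 = √(3 + ⅘) - 108 = √(19/5) - 108 = √95/5 - 108 = -108 + √95/5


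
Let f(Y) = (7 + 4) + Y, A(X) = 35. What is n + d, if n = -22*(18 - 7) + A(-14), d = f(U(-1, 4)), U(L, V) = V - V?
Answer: -196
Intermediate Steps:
U(L, V) = 0
f(Y) = 11 + Y
d = 11 (d = 11 + 0 = 11)
n = -207 (n = -22*(18 - 7) + 35 = -22*11 + 35 = -242 + 35 = -207)
n + d = -207 + 11 = -196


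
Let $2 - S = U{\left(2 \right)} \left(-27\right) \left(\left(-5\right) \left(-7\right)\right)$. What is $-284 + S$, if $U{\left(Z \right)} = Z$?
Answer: $1608$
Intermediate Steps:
$S = 1892$ ($S = 2 - 2 \left(-27\right) \left(\left(-5\right) \left(-7\right)\right) = 2 - \left(-54\right) 35 = 2 - -1890 = 2 + 1890 = 1892$)
$-284 + S = -284 + 1892 = 1608$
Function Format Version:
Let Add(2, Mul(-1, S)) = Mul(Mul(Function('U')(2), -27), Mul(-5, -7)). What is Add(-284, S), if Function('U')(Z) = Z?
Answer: 1608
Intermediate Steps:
S = 1892 (S = Add(2, Mul(-1, Mul(Mul(2, -27), Mul(-5, -7)))) = Add(2, Mul(-1, Mul(-54, 35))) = Add(2, Mul(-1, -1890)) = Add(2, 1890) = 1892)
Add(-284, S) = Add(-284, 1892) = 1608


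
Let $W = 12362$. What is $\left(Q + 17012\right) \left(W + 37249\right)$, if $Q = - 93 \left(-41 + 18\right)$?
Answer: $950100261$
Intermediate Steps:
$Q = 2139$ ($Q = \left(-93\right) \left(-23\right) = 2139$)
$\left(Q + 17012\right) \left(W + 37249\right) = \left(2139 + 17012\right) \left(12362 + 37249\right) = 19151 \cdot 49611 = 950100261$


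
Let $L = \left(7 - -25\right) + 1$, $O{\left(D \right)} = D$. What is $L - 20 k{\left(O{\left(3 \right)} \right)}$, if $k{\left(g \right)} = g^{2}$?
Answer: $-147$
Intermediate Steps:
$L = 33$ ($L = \left(7 + 25\right) + 1 = 32 + 1 = 33$)
$L - 20 k{\left(O{\left(3 \right)} \right)} = 33 - 20 \cdot 3^{2} = 33 - 180 = -147$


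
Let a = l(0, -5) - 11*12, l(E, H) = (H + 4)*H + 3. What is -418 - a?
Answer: -294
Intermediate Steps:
l(E, H) = 3 + H*(4 + H) (l(E, H) = (4 + H)*H + 3 = H*(4 + H) + 3 = 3 + H*(4 + H))
a = -124 (a = (3 + (-5)**2 + 4*(-5)) - 11*12 = (3 + 25 - 20) - 132 = 8 - 132 = -124)
-418 - a = -418 - 1*(-124) = -418 + 124 = -294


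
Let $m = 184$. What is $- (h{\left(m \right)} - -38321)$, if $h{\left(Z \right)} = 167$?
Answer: $-38488$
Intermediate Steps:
$- (h{\left(m \right)} - -38321) = - (167 - -38321) = - (167 + 38321) = \left(-1\right) 38488 = -38488$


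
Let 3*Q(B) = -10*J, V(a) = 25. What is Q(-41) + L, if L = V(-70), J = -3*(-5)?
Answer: -25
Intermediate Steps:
J = 15
Q(B) = -50 (Q(B) = (-10*15)/3 = (⅓)*(-150) = -50)
L = 25
Q(-41) + L = -50 + 25 = -25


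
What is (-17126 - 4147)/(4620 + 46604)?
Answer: -21273/51224 ≈ -0.41529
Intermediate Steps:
(-17126 - 4147)/(4620 + 46604) = -21273/51224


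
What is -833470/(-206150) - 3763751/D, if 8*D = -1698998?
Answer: 54451728659/2501774555 ≈ 21.765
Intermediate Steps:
D = -849499/4 (D = (⅛)*(-1698998) = -849499/4 ≈ -2.1237e+5)
-833470/(-206150) - 3763751/D = -833470/(-206150) - 3763751/(-849499/4) = -833470*(-1/206150) - 3763751*(-4/849499) = 83347/20615 + 15055004/849499 = 54451728659/2501774555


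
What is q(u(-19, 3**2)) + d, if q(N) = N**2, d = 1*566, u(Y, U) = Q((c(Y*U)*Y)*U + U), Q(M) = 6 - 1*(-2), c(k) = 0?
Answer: 630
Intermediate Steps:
Q(M) = 8 (Q(M) = 6 + 2 = 8)
u(Y, U) = 8
d = 566
q(u(-19, 3**2)) + d = 8**2 + 566 = 64 + 566 = 630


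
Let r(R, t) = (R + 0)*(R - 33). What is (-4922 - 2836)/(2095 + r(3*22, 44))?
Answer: -7758/4273 ≈ -1.8156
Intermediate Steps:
r(R, t) = R*(-33 + R)
(-4922 - 2836)/(2095 + r(3*22, 44)) = (-4922 - 2836)/(2095 + (3*22)*(-33 + 3*22)) = -7758/(2095 + 66*(-33 + 66)) = -7758/(2095 + 66*33) = -7758/(2095 + 2178) = -7758/4273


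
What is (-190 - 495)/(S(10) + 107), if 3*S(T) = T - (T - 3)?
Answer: -685/108 ≈ -6.3426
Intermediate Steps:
S(T) = 1 (S(T) = (T - (T - 3))/3 = (T - (-3 + T))/3 = (T + (3 - T))/3 = (⅓)*3 = 1)
(-190 - 495)/(S(10) + 107) = (-190 - 495)/(1 + 107) = -685/108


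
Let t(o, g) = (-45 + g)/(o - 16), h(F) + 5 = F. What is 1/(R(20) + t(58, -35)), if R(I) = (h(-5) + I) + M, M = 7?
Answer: 21/317 ≈ 0.066246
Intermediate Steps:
h(F) = -5 + F
t(o, g) = (-45 + g)/(-16 + o)
R(I) = -3 + I (R(I) = ((-5 - 5) + I) + 7 = (-10 + I) + 7 = -3 + I)
1/(R(20) + t(58, -35)) = 1/((-3 + 20) + (-45 - 35)/(-16 + 58)) = 1/(17 - 80/42) = 1/(17 + (1/42)*(-80)) = 1/(17 - 40/21) = 1/(317/21) = 21/317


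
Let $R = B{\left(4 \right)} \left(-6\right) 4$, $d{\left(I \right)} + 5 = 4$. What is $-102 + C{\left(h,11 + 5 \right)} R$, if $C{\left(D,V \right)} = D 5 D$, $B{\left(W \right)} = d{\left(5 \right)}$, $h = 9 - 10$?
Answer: $18$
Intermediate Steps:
$h = -1$ ($h = 9 - 10 = -1$)
$d{\left(I \right)} = -1$ ($d{\left(I \right)} = -5 + 4 = -1$)
$B{\left(W \right)} = -1$
$C{\left(D,V \right)} = 5 D^{2}$ ($C{\left(D,V \right)} = 5 D D = 5 D^{2}$)
$R = 24$ ($R = \left(-1\right) \left(-6\right) 4 = 6 \cdot 4 = 24$)
$-102 + C{\left(h,11 + 5 \right)} R = -102 + 5 \left(-1\right)^{2} \cdot 24 = -102 + 5 \cdot 1 \cdot 24 = -102 + 5 \cdot 24 = -102 + 120 = 18$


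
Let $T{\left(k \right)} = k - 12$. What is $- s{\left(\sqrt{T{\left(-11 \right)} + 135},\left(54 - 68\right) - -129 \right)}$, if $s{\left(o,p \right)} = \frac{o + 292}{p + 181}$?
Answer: $- \frac{73}{74} - \frac{\sqrt{7}}{74} \approx -1.0222$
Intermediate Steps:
$T{\left(k \right)} = -12 + k$
$s{\left(o,p \right)} = \frac{292 + o}{181 + p}$
$- s{\left(\sqrt{T{\left(-11 \right)} + 135},\left(54 - 68\right) - -129 \right)} = - \frac{292 + \sqrt{\left(-12 - 11\right) + 135}}{181 + \left(\left(54 - 68\right) - -129\right)} = - \frac{292 + \sqrt{-23 + 135}}{181 + \left(\left(54 - 68\right) + 129\right)} = - \frac{292 + \sqrt{112}}{181 + \left(-14 + 129\right)} = - \frac{292 + 4 \sqrt{7}}{181 + 115} = - \frac{292 + 4 \sqrt{7}}{296} = - (\frac{73}{74} + \frac{\sqrt{7}}{74}) = - \frac{73}{74} - \frac{\sqrt{7}}{74}$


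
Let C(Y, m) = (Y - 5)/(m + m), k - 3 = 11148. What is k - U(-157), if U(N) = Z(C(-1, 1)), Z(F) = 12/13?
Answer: 144951/13 ≈ 11150.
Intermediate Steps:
k = 11151 (k = 3 + 11148 = 11151)
C(Y, m) = (-5 + Y)/(2*m) (C(Y, m) = (-5 + Y)/((2*m)) = (-5 + Y)*(1/(2*m)) = (-5 + Y)/(2*m))
Z(F) = 12/13 (Z(F) = 12*(1/13) = 12/13)
U(N) = 12/13
k - U(-157) = 11151 - 1*12/13 = 11151 - 12/13 = 144951/13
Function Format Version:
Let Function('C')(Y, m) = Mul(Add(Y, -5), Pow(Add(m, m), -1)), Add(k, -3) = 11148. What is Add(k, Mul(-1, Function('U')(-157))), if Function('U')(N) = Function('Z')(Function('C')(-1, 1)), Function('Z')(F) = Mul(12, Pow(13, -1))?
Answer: Rational(144951, 13) ≈ 11150.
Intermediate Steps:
k = 11151 (k = Add(3, 11148) = 11151)
Function('C')(Y, m) = Mul(Rational(1, 2), Pow(m, -1), Add(-5, Y)) (Function('C')(Y, m) = Mul(Add(-5, Y), Pow(Mul(2, m), -1)) = Mul(Add(-5, Y), Mul(Rational(1, 2), Pow(m, -1))) = Mul(Rational(1, 2), Pow(m, -1), Add(-5, Y)))
Function('Z')(F) = Rational(12, 13) (Function('Z')(F) = Mul(12, Rational(1, 13)) = Rational(12, 13))
Function('U')(N) = Rational(12, 13)
Add(k, Mul(-1, Function('U')(-157))) = Add(11151, Mul(-1, Rational(12, 13))) = Add(11151, Rational(-12, 13)) = Rational(144951, 13)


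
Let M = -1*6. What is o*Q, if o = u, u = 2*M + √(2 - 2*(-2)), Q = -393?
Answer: 4716 - 393*√6 ≈ 3753.4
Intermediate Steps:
M = -6
u = -12 + √6 (u = 2*(-6) + √(2 - 2*(-2)) = -12 + √(2 + 4) = -12 + √6 ≈ -9.5505)
o = -12 + √6 ≈ -9.5505
o*Q = (-12 + √6)*(-393) = 4716 - 393*√6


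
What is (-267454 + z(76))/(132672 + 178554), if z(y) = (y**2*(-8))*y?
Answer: -629877/51871 ≈ -12.143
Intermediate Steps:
z(y) = -8*y**3 (z(y) = (-8*y**2)*y = -8*y**3)
(-267454 + z(76))/(132672 + 178554) = (-267454 - 8*76**3)/(132672 + 178554) = (-267454 - 8*438976)/311226 = (-267454 - 3511808)*(1/311226) = -3779262*1/311226 = -629877/51871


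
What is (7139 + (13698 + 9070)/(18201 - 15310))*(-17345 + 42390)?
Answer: 517470197765/2891 ≈ 1.7899e+8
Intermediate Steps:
(7139 + (13698 + 9070)/(18201 - 15310))*(-17345 + 42390) = (7139 + 22768/2891)*25045 = (20661617/2891)*25045 = 517470197765/2891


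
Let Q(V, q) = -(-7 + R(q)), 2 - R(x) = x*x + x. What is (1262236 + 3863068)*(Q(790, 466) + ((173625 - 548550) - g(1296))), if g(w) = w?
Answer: -812842462576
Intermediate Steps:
R(x) = 2 - x - x**2 (R(x) = 2 - (x*x + x) = 2 - (x**2 + x) = 2 - (x + x**2) = 2 + (-x - x**2) = 2 - x - x**2)
Q(V, q) = 5 + q + q**2 (Q(V, q) = -(-7 + (2 - q - q**2)) = -(-5 - q - q**2) = 5 + q + q**2)
(1262236 + 3863068)*(Q(790, 466) + ((173625 - 548550) - g(1296))) = (1262236 + 3863068)*((5 + 466 + 466**2) + ((173625 - 548550) - 1*1296)) = 5125304*((5 + 466 + 217156) + (-374925 - 1296)) = 5125304*(217627 - 376221) = 5125304*(-158594) = -812842462576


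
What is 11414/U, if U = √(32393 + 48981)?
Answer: 5707*√81374/40687 ≈ 40.012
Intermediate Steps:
U = √81374 ≈ 285.26
11414/U = 11414/(√81374) = 11414*(√81374/81374) = 5707*√81374/40687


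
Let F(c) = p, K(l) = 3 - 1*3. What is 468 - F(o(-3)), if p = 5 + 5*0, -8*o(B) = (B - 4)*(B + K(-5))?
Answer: 463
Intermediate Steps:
K(l) = 0 (K(l) = 3 - 3 = 0)
o(B) = -B*(-4 + B)/8 (o(B) = -(B - 4)*(B + 0)/8 = -(-4 + B)*B/8 = -B*(-4 + B)/8)
p = 5 (p = 5 + 0 = 5)
F(c) = 5
468 - F(o(-3)) = 468 - 1*5 = 468 - 5 = 463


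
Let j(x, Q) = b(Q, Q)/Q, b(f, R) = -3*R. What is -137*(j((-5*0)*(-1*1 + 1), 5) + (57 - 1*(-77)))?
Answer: -17947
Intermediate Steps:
j(x, Q) = -3 (j(x, Q) = (-3*Q)/Q = -3)
-137*(j((-5*0)*(-1*1 + 1), 5) + (57 - 1*(-77))) = -137*(-3 + (57 - 1*(-77))) = -137*(-3 + (57 + 77)) = -137*(-3 + 134) = -137*131 = -17947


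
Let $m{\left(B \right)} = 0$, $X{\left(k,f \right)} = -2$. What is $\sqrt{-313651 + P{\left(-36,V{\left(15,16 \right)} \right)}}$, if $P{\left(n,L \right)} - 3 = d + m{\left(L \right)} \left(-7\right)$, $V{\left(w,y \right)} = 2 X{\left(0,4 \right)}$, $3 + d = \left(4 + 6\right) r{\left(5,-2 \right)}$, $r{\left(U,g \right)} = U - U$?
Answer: $i \sqrt{313651} \approx 560.05 i$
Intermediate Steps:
$r{\left(U,g \right)} = 0$
$d = -3$ ($d = -3 + \left(4 + 6\right) 0 = -3 + 10 \cdot 0 = -3 + 0 = -3$)
$V{\left(w,y \right)} = -4$ ($V{\left(w,y \right)} = 2 \left(-2\right) = -4$)
$P{\left(n,L \right)} = 0$ ($P{\left(n,L \right)} = 3 + \left(-3 + 0 \left(-7\right)\right) = 3 + \left(-3 + 0\right) = 3 - 3 = 0$)
$\sqrt{-313651 + P{\left(-36,V{\left(15,16 \right)} \right)}} = \sqrt{-313651 + 0} = \sqrt{-313651} = i \sqrt{313651}$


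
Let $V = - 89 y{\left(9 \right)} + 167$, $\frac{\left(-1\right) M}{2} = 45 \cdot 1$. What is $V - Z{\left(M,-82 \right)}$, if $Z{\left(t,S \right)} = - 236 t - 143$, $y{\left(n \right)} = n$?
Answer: $-21731$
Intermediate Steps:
$M = -90$ ($M = - 2 \cdot 45 \cdot 1 = \left(-2\right) 45 = -90$)
$V = -634$ ($V = \left(-89\right) 9 + 167 = -801 + 167 = -634$)
$Z{\left(t,S \right)} = -143 - 236 t$
$V - Z{\left(M,-82 \right)} = -634 - \left(-143 - -21240\right) = -634 - \left(-143 + 21240\right) = -634 - 21097 = -21731$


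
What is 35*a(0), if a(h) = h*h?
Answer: 0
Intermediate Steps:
a(h) = h**2
35*a(0) = 35*0**2 = 35*0 = 0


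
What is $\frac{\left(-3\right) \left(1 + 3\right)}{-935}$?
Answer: $\frac{12}{935} \approx 0.012834$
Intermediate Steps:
$\frac{\left(-3\right) \left(1 + 3\right)}{-935} = \left(-3\right) 4 \left(- \frac{1}{935}\right) = \left(-12\right) \left(- \frac{1}{935}\right) = \frac{12}{935}$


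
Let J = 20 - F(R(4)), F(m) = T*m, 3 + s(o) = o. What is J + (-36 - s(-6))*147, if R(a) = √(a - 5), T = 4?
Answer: -3949 - 4*I ≈ -3949.0 - 4.0*I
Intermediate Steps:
s(o) = -3 + o
R(a) = √(-5 + a)
F(m) = 4*m
J = 20 - 4*I (J = 20 - 4*√(-5 + 4) = 20 - 4*√(-1) = 20 - 4*I ≈ 20.0 - 4.0*I)
J + (-36 - s(-6))*147 = (20 - 4*I) + (-36 - (-3 - 6))*147 = (20 - 4*I) + (-36 - 1*(-9))*147 = (20 - 4*I) + (-36 + 9)*147 = (20 - 4*I) - 27*147 = (20 - 4*I) - 3969 = -3949 - 4*I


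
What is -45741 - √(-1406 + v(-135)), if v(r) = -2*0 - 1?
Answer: -45741 - I*√1407 ≈ -45741.0 - 37.51*I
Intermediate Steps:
v(r) = -1 (v(r) = 0 - 1 = -1)
-45741 - √(-1406 + v(-135)) = -45741 - √(-1406 - 1) = -45741 - √(-1407) = -45741 - I*√1407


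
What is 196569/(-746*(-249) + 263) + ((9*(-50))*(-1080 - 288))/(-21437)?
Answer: -652652163/23595541 ≈ -27.660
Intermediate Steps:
196569/(-746*(-249) + 263) + ((9*(-50))*(-1080 - 288))/(-21437) = 196569/(185754 + 263) - 450*(-1368)*(-1/21437) = 196569/186017 + 615600*(-1/21437) = 196569*(1/186017) - 615600/21437 = 196569/186017 - 615600/21437 = -652652163/23595541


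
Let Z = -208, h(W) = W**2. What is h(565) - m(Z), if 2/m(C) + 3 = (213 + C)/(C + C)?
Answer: 399989757/1253 ≈ 3.1923e+5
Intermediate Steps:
m(C) = 2/(-3 + (213 + C)/(2*C)) (m(C) = 2/(-3 + (213 + C)/(C + C)) = 2/(-3 + (213 + C)/((2*C))) = 2/(-3 + (213 + C)*(1/(2*C))) = 2/(-3 + (213 + C)/(2*C)))
h(565) - m(Z) = 565**2 - (-4)*(-208)/(-213 + 5*(-208)) = 319225 - (-4)*(-208)/(-213 - 1040) = 319225 - (-4)*(-208)/(-1253) = 319225 - (-4)*(-208)*(-1)/1253 = 319225 - 1*(-832/1253) = 319225 + 832/1253 = 399989757/1253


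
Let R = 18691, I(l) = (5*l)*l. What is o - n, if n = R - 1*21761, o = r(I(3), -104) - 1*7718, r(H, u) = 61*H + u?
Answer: -2007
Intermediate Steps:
I(l) = 5*l**2
r(H, u) = u + 61*H
o = -5077 (o = (-104 + 61*(5*3**2)) - 1*7718 = (-104 + 61*(5*9)) - 7718 = (-104 + 61*45) - 7718 = (-104 + 2745) - 7718 = 2641 - 7718 = -5077)
n = -3070 (n = 18691 - 1*21761 = 18691 - 21761 = -3070)
o - n = -5077 - 1*(-3070) = -5077 + 3070 = -2007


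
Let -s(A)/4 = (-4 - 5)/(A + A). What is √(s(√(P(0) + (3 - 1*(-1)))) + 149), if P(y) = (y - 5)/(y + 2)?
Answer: √(149 + 6*√6) ≈ 12.794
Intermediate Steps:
P(y) = (-5 + y)/(2 + y)
s(A) = 18/A (s(A) = -4*(-4 - 5)/(A + A) = -(-36)/(2*A) = -(-36)*1/(2*A) = -(-18)/A = 18/A)
√(s(√(P(0) + (3 - 1*(-1)))) + 149) = √(18/(√((-5 + 0)/(2 + 0) + (3 - 1*(-1)))) + 149) = √(18/(√(-5/2 + (3 + 1))) + 149) = √(18/(√((½)*(-5) + 4)) + 149) = √(18/(√(-5/2 + 4)) + 149) = √(18/(√(3/2)) + 149) = √(18/((√6/2)) + 149) = √(18*(√6/3) + 149) = √(6*√6 + 149) = √(149 + 6*√6)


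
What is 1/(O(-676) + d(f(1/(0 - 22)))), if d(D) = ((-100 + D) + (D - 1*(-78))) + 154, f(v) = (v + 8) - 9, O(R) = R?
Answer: -11/6007 ≈ -0.0018312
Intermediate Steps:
f(v) = -1 + v (f(v) = (8 + v) - 9 = -1 + v)
d(D) = 132 + 2*D (d(D) = ((-100 + D) + (D + 78)) + 154 = ((-100 + D) + (78 + D)) + 154 = (-22 + 2*D) + 154 = 132 + 2*D)
1/(O(-676) + d(f(1/(0 - 22)))) = 1/(-676 + (132 + 2*(-1 + 1/(0 - 22)))) = 1/(-676 + (132 + 2*(-1 + 1/(-22)))) = 1/(-676 + (132 + 2*(-1 - 1/22))) = 1/(-676 + (132 + 2*(-23/22))) = 1/(-676 + (132 - 23/11)) = 1/(-676 + 1429/11) = 1/(-6007/11) = -11/6007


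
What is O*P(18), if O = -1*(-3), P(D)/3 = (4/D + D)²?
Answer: 26896/9 ≈ 2988.4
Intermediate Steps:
P(D) = 3*(D + 4/D)² (P(D) = 3*(4/D + D)² = 3*(D + 4/D)²)
O = 3
O*P(18) = 3*(3*(4 + 18²)²/18²) = 3*(3*(1/324)*(4 + 324)²) = 3*(3*(1/324)*328²) = 3*(3*(1/324)*107584) = 3*(26896/27) = 26896/9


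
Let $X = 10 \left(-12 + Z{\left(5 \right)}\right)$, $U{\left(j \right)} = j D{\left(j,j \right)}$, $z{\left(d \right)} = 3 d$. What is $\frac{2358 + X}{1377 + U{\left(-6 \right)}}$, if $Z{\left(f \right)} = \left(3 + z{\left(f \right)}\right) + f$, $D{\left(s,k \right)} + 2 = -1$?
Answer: $\frac{2468}{1395} \approx 1.7692$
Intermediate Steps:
$D{\left(s,k \right)} = -3$ ($D{\left(s,k \right)} = -2 - 1 = -3$)
$Z{\left(f \right)} = 3 + 4 f$ ($Z{\left(f \right)} = \left(3 + 3 f\right) + f = 3 + 4 f$)
$U{\left(j \right)} = - 3 j$ ($U{\left(j \right)} = j \left(-3\right) = - 3 j$)
$X = 110$ ($X = 10 \left(-12 + \left(3 + 4 \cdot 5\right)\right) = 10 \left(-12 + \left(3 + 20\right)\right) = 10 \left(-12 + 23\right) = 10 \cdot 11 = 110$)
$\frac{2358 + X}{1377 + U{\left(-6 \right)}} = \frac{2358 + 110}{1377 - -18} = \frac{2468}{1377 + 18} = \frac{2468}{1395}$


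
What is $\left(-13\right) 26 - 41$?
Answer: $-379$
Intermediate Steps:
$\left(-13\right) 26 - 41 = -338 - 41 = -379$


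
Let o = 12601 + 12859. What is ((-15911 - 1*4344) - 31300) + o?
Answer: -26095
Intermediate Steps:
o = 25460
((-15911 - 1*4344) - 31300) + o = ((-15911 - 1*4344) - 31300) + 25460 = ((-15911 - 4344) - 31300) + 25460 = (-20255 - 31300) + 25460 = -51555 + 25460 = -26095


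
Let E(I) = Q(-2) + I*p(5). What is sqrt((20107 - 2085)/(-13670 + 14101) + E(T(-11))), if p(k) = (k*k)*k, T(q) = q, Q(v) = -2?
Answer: I*sqrt(248025415)/431 ≈ 36.54*I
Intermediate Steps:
p(k) = k**3 (p(k) = k**2*k = k**3)
E(I) = -2 + 125*I (E(I) = -2 + I*5**3 = -2 + I*125 = -2 + 125*I)
sqrt((20107 - 2085)/(-13670 + 14101) + E(T(-11))) = sqrt((20107 - 2085)/(-13670 + 14101) + (-2 + 125*(-11))) = sqrt(18022/431 + (-2 - 1375)) = sqrt(18022*(1/431) - 1377) = sqrt(18022/431 - 1377) = sqrt(-575465/431) = I*sqrt(248025415)/431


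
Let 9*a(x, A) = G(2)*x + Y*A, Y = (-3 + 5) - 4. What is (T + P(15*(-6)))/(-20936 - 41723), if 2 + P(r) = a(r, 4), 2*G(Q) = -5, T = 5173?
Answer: -46756/563931 ≈ -0.082911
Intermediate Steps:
Y = -2 (Y = 2 - 4 = -2)
G(Q) = -5/2 (G(Q) = (1/2)*(-5) = -5/2)
a(x, A) = -5*x/18 - 2*A/9 (a(x, A) = (-5*x/2 - 2*A)/9 = (-2*A - 5*x/2)/9 = -5*x/18 - 2*A/9)
P(r) = -26/9 - 5*r/18 (P(r) = -2 + (-5*r/18 - 2/9*4) = -2 + (-5*r/18 - 8/9) = -2 + (-8/9 - 5*r/18) = -26/9 - 5*r/18)
(T + P(15*(-6)))/(-20936 - 41723) = (5173 + (-26/9 - 25*(-6)/6))/(-20936 - 41723) = (5173 + (-26/9 - 5/18*(-90)))/(-62659) = (5173 + (-26/9 + 25))*(-1/62659) = (5173 + 199/9)*(-1/62659) = (46756/9)*(-1/62659) = -46756/563931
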